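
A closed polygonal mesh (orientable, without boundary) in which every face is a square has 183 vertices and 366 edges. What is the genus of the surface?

1

Every face is a square and each edge borders two faces, so 4F = 2·366, giving F = 183.
χ = V − E + F = 183 − 366 + 183 = 0.
For a closed orientable surface χ = 2 − 2g, so g = (2 − (0))/2 = 1.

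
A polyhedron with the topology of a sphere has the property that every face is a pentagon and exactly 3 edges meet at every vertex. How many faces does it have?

Each face has 5 edges and each edge borders two faces, so 2E = 5F.
Each vertex has degree 3, so 3V = 2E and hence V = 5F/3.
Euler: V − E + F = 2 ⇒ (5F/3) − (5F/2) + F = 2.
Multiply by 6: (10 − 15 + 6)F = 12, i.e. 1F = 12.
So F = 12, E = 5·12/2 = 30, V = 5·12/3 = 20.

12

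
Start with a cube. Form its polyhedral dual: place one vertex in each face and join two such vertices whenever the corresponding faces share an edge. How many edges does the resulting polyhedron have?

The base solid has V = 8, E = 12, F = 6.
The dual swaps V and F and preserves E: V′ = F = 6, E′ = E = 12, F′ = V = 8.

12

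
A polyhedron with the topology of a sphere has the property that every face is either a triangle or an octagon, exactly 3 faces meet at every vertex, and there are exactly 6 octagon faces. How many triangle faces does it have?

Let x be the number of triangles; then F = 6 + x.
Edge–face incidences: 2E = 8·6 + 3·x = 48 + 3x.
Every vertex has degree 3, so 3V = 2E.
Euler: V − E + F = 2 ⇒ (2E)/3 − E + (6 + x) = 2.
Multiply by 6: 2·(2E) − 3·(2E) + 6·(6 + x) = 12, i.e. 36 + 6x − (48 + 3x) = 12.
Collecting terms: 3x − 12 = 12, so 3x = 24, so x = 8.
Then 2E = 48 + 3·8 = 72, so E = 36, V = 2E/3 = 24, F = 6 + 8 = 14.

8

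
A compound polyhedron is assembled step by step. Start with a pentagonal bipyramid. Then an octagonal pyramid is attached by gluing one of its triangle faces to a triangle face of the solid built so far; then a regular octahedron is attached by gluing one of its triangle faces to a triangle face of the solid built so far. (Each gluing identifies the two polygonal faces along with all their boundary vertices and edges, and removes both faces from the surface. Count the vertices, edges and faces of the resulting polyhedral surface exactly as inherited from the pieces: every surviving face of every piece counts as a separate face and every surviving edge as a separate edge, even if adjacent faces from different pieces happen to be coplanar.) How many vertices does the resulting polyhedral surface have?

16

A pentagonal bipyramid: V=7, E=15, F=10.
Attach an octagonal pyramid (V=9, E=16, F=9) along a 3-gon: merge 3 vertices and 3 edges, delete both glued faces → V=13, E=28, F=17.
Attach a regular octahedron (V=6, E=12, F=8) along a 3-gon: merge 3 vertices and 3 edges, delete both glued faces → V=16, E=37, F=23.
Check: V − E + F = 16 − 37 + 23 = 2.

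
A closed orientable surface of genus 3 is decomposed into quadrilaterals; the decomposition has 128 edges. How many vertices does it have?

χ = 2 − 2·3 = -4, and every face is a square so 4F = 2E.
F = 2E/4 = 64. Then V = -4 + E − F = -4 + 128 − 64 = 60.

60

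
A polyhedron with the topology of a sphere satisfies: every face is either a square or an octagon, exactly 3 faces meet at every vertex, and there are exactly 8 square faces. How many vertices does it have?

Let x be the number of octagons; then F = 8 + x.
Edge–face incidences: 2E = 4·8 + 8·x = 32 + 8x.
Every vertex has degree 3, so 3V = 2E.
Euler: V − E + F = 2 ⇒ (2E)/3 − E + (8 + x) = 2.
Multiply by 6: 2·(2E) − 3·(2E) + 6·(8 + x) = 12, i.e. 48 + 6x − (32 + 8x) = 12.
Collecting terms: −2x + 16 = 12, so −2x = −4, so x = 2.
Then 2E = 32 + 8·2 = 48, so E = 24, V = 2E/3 = 16, F = 8 + 2 = 10.

16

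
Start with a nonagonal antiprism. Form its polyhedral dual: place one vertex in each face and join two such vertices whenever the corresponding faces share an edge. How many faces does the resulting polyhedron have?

The base solid has V = 18, E = 36, F = 20.
The dual swaps V and F and preserves E: V′ = F = 20, E′ = E = 36, F′ = V = 18.

18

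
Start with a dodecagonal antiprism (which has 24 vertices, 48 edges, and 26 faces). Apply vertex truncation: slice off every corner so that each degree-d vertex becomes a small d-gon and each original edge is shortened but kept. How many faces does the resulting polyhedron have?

50

Truncation replaces each original edge-end by a new vertex, so V′ = 2E = 96.
Each original edge survives, and each old vertex of degree d contributes d new edges; summing degrees gives Σd = 2E, so E′ = E + 2E = 3E = 144.
Each original face survives and each original vertex becomes one new face: F′ = F + V = 50.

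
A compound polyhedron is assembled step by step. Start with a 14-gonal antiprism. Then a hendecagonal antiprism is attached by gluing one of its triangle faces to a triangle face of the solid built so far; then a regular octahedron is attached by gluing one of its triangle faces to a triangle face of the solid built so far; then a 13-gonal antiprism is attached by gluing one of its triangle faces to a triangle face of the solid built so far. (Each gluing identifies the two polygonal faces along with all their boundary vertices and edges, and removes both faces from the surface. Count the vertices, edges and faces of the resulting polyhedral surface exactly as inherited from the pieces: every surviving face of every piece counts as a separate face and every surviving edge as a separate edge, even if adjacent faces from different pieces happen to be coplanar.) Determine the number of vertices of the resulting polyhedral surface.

73

A 14-gonal antiprism: V=28, E=56, F=30.
Attach a hendecagonal antiprism (V=22, E=44, F=24) along a 3-gon: merge 3 vertices and 3 edges, delete both glued faces → V=47, E=97, F=52.
Attach a regular octahedron (V=6, E=12, F=8) along a 3-gon: merge 3 vertices and 3 edges, delete both glued faces → V=50, E=106, F=58.
Attach a 13-gonal antiprism (V=26, E=52, F=28) along a 3-gon: merge 3 vertices and 3 edges, delete both glued faces → V=73, E=155, F=84.
Check: V − E + F = 73 − 155 + 84 = 2.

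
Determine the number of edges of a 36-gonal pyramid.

A pyramid on an n-gon base has one n-gon and n triangles: V = 36 + 1 = 37, E = 2·36 = 72, F = 36 + 1 = 37.

72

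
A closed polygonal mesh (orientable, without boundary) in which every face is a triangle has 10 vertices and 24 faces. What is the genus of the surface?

2

Every face is a triangle, so 2E = 3·24 = 72, giving E = 36.
χ = V − E + F = 10 − 36 + 24 = -2.
For a closed orientable surface χ = 2 − 2g, so g = (2 − (-2))/2 = 2.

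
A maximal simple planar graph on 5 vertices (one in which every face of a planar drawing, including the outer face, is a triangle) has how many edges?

9

In a plane triangulation 3F = 2E and V − E + F = 2, so E = 3V − 6 = 3·5 − 6 = 9.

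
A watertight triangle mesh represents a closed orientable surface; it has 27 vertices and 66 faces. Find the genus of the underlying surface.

4

Every face is a triangle, so 2E = 3·66 = 198, giving E = 99.
χ = V − E + F = 27 − 99 + 66 = -6.
For a closed orientable surface χ = 2 − 2g, so g = (2 − (-6))/2 = 4.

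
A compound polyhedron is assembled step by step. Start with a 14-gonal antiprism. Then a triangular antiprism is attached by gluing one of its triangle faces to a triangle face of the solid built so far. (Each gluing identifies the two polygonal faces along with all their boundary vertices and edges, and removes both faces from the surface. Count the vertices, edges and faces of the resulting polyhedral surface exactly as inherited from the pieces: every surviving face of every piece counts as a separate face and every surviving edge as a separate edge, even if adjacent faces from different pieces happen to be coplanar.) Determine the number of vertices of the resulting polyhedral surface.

A 14-gonal antiprism: V=28, E=56, F=30.
Attach a triangular antiprism (V=6, E=12, F=8) along a 3-gon: merge 3 vertices and 3 edges, delete both glued faces → V=31, E=65, F=36.
Check: V − E + F = 31 − 65 + 36 = 2.

31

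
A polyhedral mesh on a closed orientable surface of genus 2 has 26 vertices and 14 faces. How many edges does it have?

42

For a closed orientable surface of genus 2, χ = 2 − 2·2 = -2.
E = V + F − (-2) = 26 + 14 − (-2) = 42.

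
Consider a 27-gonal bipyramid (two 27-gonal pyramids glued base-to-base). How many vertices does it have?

A bipyramid over an n-gon has 2n triangular faces and n + 2 vertices: V = 27 + 2 = 29, E = 3·27 = 81, F = 2·27 = 54.

29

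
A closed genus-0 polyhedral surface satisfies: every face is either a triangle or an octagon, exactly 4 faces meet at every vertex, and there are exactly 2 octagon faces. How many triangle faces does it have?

Let x be the number of triangles; then F = 2 + x.
Edge–face incidences: 2E = 8·2 + 3·x = 16 + 3x.
Every vertex has degree 4, so 4V = 2E.
Euler: V − E + F = 2 ⇒ (2E)/4 − E + (2 + x) = 2.
Multiply by 8: 2·(2E) − 4·(2E) + 8·(2 + x) = 16, i.e. 16 + 8x − 2·(16 + 3x) = 16.
Collecting terms: 2x − 16 = 16, so 2x = 32, so x = 16.
Then 2E = 16 + 3·16 = 64, so E = 32, V = 2E/4 = 16, F = 2 + 16 = 18.

16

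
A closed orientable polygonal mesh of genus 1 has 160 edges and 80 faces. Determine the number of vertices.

For a closed orientable surface of genus 1, χ = 2 − 2·1 = 0.
V = 0 + E − F = 0 + 160 − 80 = 80.

80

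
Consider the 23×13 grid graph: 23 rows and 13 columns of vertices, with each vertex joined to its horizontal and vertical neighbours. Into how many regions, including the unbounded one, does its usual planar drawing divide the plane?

265

The grid has V = 23·13 = 299 vertices and E = 23·12 + 13·22 = 562 edges.
F = 2 − V + E = 2 − 299 + 562 = 265.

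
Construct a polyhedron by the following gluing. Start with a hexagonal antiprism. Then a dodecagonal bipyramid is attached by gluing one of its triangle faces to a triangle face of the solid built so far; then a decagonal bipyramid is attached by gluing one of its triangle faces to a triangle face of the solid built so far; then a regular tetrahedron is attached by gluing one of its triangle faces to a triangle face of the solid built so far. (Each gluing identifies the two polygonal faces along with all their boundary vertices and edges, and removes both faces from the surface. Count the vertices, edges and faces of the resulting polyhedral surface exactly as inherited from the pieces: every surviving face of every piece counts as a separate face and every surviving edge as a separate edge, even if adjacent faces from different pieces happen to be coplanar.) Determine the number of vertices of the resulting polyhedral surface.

A hexagonal antiprism: V=12, E=24, F=14.
Attach a dodecagonal bipyramid (V=14, E=36, F=24) along a 3-gon: merge 3 vertices and 3 edges, delete both glued faces → V=23, E=57, F=36.
Attach a decagonal bipyramid (V=12, E=30, F=20) along a 3-gon: merge 3 vertices and 3 edges, delete both glued faces → V=32, E=84, F=54.
Attach a regular tetrahedron (V=4, E=6, F=4) along a 3-gon: merge 3 vertices and 3 edges, delete both glued faces → V=33, E=87, F=56.
Check: V − E + F = 33 − 87 + 56 = 2.

33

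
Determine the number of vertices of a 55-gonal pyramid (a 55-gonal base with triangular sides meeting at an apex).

A pyramid on an n-gon base has one n-gon and n triangles: V = 55 + 1 = 56, E = 2·55 = 110, F = 55 + 1 = 56.
Check: V − E + F = 56 − 110 + 56 = 2.

56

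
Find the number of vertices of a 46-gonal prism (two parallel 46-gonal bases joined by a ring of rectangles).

A prism on an n-gon has two n-gon bases and n rectangular sides: V = 2·46 = 92, E = 3·46 = 138, F = 46 + 2 = 48.
Check: V − E + F = 92 − 138 + 48 = 2.

92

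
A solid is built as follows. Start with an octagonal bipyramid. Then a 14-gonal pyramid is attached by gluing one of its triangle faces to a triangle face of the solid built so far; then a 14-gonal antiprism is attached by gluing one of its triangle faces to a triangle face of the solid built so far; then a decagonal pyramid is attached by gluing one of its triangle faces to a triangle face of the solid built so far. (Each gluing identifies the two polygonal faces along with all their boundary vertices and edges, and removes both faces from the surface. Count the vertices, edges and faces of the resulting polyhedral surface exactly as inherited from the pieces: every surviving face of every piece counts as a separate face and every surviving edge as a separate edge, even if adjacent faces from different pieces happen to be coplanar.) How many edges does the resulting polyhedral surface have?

119

An octagonal bipyramid: V=10, E=24, F=16.
Attach a 14-gonal pyramid (V=15, E=28, F=15) along a 3-gon: merge 3 vertices and 3 edges, delete both glued faces → V=22, E=49, F=29.
Attach a 14-gonal antiprism (V=28, E=56, F=30) along a 3-gon: merge 3 vertices and 3 edges, delete both glued faces → V=47, E=102, F=57.
Attach a decagonal pyramid (V=11, E=20, F=11) along a 3-gon: merge 3 vertices and 3 edges, delete both glued faces → V=55, E=119, F=66.
Check: V − E + F = 55 − 119 + 66 = 2.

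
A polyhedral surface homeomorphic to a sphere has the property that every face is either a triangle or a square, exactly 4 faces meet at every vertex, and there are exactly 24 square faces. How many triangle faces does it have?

Let x be the number of triangles; then F = 24 + x.
Edge–face incidences: 2E = 4·24 + 3·x = 96 + 3x.
Every vertex has degree 4, so 4V = 2E.
Euler: V − E + F = 2 ⇒ (2E)/4 − E + (24 + x) = 2.
Multiply by 8: 2·(2E) − 4·(2E) + 8·(24 + x) = 16, i.e. 192 + 8x − 2·(96 + 3x) = 16.
Collecting terms: 2x = 16, so x = 8.
Then 2E = 96 + 3·8 = 120, so E = 60, V = 2E/4 = 30, F = 24 + 8 = 32.

8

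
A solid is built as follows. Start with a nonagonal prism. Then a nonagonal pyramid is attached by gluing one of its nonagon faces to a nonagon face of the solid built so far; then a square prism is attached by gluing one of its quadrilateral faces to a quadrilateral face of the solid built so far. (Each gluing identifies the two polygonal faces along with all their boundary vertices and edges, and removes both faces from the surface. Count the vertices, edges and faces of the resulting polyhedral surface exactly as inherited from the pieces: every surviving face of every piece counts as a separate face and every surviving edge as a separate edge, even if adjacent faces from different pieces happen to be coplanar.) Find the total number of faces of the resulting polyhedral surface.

A nonagonal prism: V=18, E=27, F=11.
Attach a nonagonal pyramid (V=10, E=18, F=10) along a 9-gon: merge 9 vertices and 9 edges, delete both glued faces → V=19, E=36, F=19.
Attach a square prism (V=8, E=12, F=6) along a 4-gon: merge 4 vertices and 4 edges, delete both glued faces → V=23, E=44, F=23.
Check: V − E + F = 23 − 44 + 23 = 2.

23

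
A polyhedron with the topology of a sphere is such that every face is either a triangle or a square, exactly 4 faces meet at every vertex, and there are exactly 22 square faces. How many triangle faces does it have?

Let x be the number of triangles; then F = 22 + x.
Edge–face incidences: 2E = 4·22 + 3·x = 88 + 3x.
Every vertex has degree 4, so 4V = 2E.
Euler: V − E + F = 2 ⇒ (2E)/4 − E + (22 + x) = 2.
Multiply by 8: 2·(2E) − 4·(2E) + 8·(22 + x) = 16, i.e. 176 + 8x − 2·(88 + 3x) = 16.
Collecting terms: 2x = 16, so x = 8.
Then 2E = 88 + 3·8 = 112, so E = 56, V = 2E/4 = 28, F = 22 + 8 = 30.

8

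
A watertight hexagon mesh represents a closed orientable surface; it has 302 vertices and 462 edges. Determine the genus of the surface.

4

Every face is a hexagon and each edge borders two faces, so 6F = 2·462, giving F = 154.
χ = V − E + F = 302 − 462 + 154 = -6.
For a closed orientable surface χ = 2 − 2g, so g = (2 − (-6))/2 = 4.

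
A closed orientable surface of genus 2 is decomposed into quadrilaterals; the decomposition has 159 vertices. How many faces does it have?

χ = 2 − 2·2 = -2, and every face is a square so 4F = 2E.
V − E + F = -2 with E = 4F/2 gives 159 − (4/2 − 1)·F = -2, so F = 161 and E = 322.

161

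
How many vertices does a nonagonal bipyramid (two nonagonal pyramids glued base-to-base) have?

11

A bipyramid over an n-gon has 2n triangular faces and n + 2 vertices: V = 9 + 2 = 11, E = 3·9 = 27, F = 2·9 = 18.
Check: V − E + F = 11 − 27 + 18 = 2.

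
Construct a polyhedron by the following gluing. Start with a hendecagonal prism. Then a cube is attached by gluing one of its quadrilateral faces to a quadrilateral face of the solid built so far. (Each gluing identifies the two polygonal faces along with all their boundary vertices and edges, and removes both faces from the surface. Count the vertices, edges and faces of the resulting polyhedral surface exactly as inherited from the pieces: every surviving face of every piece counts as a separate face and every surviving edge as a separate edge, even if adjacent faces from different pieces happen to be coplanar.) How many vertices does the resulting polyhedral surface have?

A hendecagonal prism: V=22, E=33, F=13.
Attach a cube (V=8, E=12, F=6) along a 4-gon: merge 4 vertices and 4 edges, delete both glued faces → V=26, E=41, F=17.
Check: V − E + F = 26 − 41 + 17 = 2.

26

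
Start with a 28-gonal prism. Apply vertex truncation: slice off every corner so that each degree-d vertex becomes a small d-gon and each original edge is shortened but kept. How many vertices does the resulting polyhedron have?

The base solid has V = 56, E = 84, F = 30.
Truncation replaces each original edge-end by a new vertex, so V′ = 2E = 168.
Each original edge survives, and each old vertex of degree d contributes d new edges; summing degrees gives Σd = 2E, so E′ = E + 2E = 3E = 252.
Each original face survives and each original vertex becomes one new face: F′ = F + V = 86.

168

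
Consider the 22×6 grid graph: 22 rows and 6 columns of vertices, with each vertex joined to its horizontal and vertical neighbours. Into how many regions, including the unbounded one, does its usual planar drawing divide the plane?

106

The grid has V = 22·6 = 132 vertices and E = 22·5 + 6·21 = 236 edges.
F = 2 − V + E = 2 − 132 + 236 = 106.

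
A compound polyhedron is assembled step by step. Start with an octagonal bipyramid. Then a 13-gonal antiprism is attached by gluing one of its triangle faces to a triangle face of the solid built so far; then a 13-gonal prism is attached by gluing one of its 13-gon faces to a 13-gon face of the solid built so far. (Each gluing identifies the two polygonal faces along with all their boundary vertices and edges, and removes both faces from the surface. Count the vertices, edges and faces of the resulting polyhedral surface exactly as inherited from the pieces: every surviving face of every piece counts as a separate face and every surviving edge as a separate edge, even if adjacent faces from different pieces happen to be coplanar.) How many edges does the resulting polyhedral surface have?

An octagonal bipyramid: V=10, E=24, F=16.
Attach a 13-gonal antiprism (V=26, E=52, F=28) along a 3-gon: merge 3 vertices and 3 edges, delete both glued faces → V=33, E=73, F=42.
Attach a 13-gonal prism (V=26, E=39, F=15) along a 13-gon: merge 13 vertices and 13 edges, delete both glued faces → V=46, E=99, F=55.
Check: V − E + F = 46 − 99 + 55 = 2.

99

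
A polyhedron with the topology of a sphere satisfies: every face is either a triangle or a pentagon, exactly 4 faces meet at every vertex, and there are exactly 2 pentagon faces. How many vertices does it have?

10

Let x be the number of triangles; then F = 2 + x.
Edge–face incidences: 2E = 5·2 + 3·x = 10 + 3x.
Every vertex has degree 4, so 4V = 2E.
Euler: V − E + F = 2 ⇒ (2E)/4 − E + (2 + x) = 2.
Multiply by 8: 2·(2E) − 4·(2E) + 8·(2 + x) = 16, i.e. 16 + 8x − 2·(10 + 3x) = 16.
Collecting terms: 2x − 4 = 16, so 2x = 20, so x = 10.
Then 2E = 10 + 3·10 = 40, so E = 20, V = 2E/4 = 10, F = 2 + 10 = 12.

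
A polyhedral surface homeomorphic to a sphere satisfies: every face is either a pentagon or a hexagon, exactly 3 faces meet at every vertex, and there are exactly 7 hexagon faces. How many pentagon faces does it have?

12

Let x be the number of pentagons; then F = 7 + x.
Edge–face incidences: 2E = 6·7 + 5·x = 42 + 5x.
Every vertex has degree 3, so 3V = 2E.
Euler: V − E + F = 2 ⇒ (2E)/3 − E + (7 + x) = 2.
Multiply by 6: 2·(2E) − 3·(2E) + 6·(7 + x) = 12, i.e. 42 + 6x − (42 + 5x) = 12.
Collecting terms: x = 12.
Then 2E = 42 + 5·12 = 102, so E = 51, V = 2E/3 = 34, F = 7 + 12 = 19.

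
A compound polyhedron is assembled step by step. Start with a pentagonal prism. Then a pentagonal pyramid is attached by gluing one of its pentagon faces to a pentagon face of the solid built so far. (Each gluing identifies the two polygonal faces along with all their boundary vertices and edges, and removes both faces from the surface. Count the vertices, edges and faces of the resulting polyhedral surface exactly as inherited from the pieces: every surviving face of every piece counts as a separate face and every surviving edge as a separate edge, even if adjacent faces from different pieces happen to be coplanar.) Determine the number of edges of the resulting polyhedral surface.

A pentagonal prism: V=10, E=15, F=7.
Attach a pentagonal pyramid (V=6, E=10, F=6) along a 5-gon: merge 5 vertices and 5 edges, delete both glued faces → V=11, E=20, F=11.
Check: V − E + F = 11 − 20 + 11 = 2.

20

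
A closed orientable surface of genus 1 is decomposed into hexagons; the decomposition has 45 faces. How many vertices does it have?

χ = 2 − 2·1 = 0, and every face is a hexagon so 6F = 2E.
E = 6·45/2 = 135. Then V = 0 + E − F = 0 + 135 − 45 = 90.

90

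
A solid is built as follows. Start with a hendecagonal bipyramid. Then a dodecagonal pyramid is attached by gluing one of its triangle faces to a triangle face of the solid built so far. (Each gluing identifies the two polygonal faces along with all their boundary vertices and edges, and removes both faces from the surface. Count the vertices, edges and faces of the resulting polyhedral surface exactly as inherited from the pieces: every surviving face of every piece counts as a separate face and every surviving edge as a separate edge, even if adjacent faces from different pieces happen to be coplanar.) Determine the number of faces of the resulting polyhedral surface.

33

A hendecagonal bipyramid: V=13, E=33, F=22.
Attach a dodecagonal pyramid (V=13, E=24, F=13) along a 3-gon: merge 3 vertices and 3 edges, delete both glued faces → V=23, E=54, F=33.
Check: V − E + F = 23 − 54 + 33 = 2.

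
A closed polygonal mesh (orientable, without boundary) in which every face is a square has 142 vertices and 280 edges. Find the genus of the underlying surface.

Every face is a square and each edge borders two faces, so 4F = 2·280, giving F = 140.
χ = V − E + F = 142 − 280 + 140 = 2.
For a closed orientable surface χ = 2 − 2g, so g = (2 − (2))/2 = 0.

0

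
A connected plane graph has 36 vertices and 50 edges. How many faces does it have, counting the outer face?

16

Euler's formula for a connected plane graph: V − E + F = 2, so F = 2 − 36 + 50 = 16.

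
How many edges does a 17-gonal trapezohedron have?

68

The n-trapezohedron (dual of the n-antiprism) has V = 2·17 + 2 = 36, E = 4·17 = 68, F = 2·17 = 34.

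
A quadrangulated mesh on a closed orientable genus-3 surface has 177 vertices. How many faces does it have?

χ = 2 − 2·3 = -4, and every face is a square so 4F = 2E.
V − E + F = -4 with E = 4F/2 gives 177 − (4/2 − 1)·F = -4, so F = 181 and E = 362.

181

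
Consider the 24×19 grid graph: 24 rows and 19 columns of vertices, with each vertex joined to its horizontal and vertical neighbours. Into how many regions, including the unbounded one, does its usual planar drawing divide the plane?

415

The grid has V = 24·19 = 456 vertices and E = 24·18 + 19·23 = 869 edges.
F = 2 − V + E = 2 − 456 + 869 = 415.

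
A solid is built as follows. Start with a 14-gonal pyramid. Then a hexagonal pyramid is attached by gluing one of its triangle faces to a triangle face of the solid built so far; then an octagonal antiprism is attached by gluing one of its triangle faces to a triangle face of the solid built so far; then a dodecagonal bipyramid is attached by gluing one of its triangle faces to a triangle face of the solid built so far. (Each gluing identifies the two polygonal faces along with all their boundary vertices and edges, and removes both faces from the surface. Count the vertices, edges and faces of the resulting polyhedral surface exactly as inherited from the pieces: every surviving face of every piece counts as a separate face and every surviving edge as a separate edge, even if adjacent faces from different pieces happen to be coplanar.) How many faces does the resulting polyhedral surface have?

A 14-gonal pyramid: V=15, E=28, F=15.
Attach a hexagonal pyramid (V=7, E=12, F=7) along a 3-gon: merge 3 vertices and 3 edges, delete both glued faces → V=19, E=37, F=20.
Attach an octagonal antiprism (V=16, E=32, F=18) along a 3-gon: merge 3 vertices and 3 edges, delete both glued faces → V=32, E=66, F=36.
Attach a dodecagonal bipyramid (V=14, E=36, F=24) along a 3-gon: merge 3 vertices and 3 edges, delete both glued faces → V=43, E=99, F=58.
Check: V − E + F = 43 − 99 + 58 = 2.

58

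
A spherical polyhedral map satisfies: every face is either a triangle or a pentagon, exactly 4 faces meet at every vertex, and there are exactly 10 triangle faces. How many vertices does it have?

Let x be the number of pentagons; then F = 10 + x.
Edge–face incidences: 2E = 3·10 + 5·x = 30 + 5x.
Every vertex has degree 4, so 4V = 2E.
Euler: V − E + F = 2 ⇒ (2E)/4 − E + (10 + x) = 2.
Multiply by 8: 2·(2E) − 4·(2E) + 8·(10 + x) = 16, i.e. 80 + 8x − 2·(30 + 5x) = 16.
Collecting terms: −2x + 20 = 16, so −2x = −4, so x = 2.
Then 2E = 30 + 5·2 = 40, so E = 20, V = 2E/4 = 10, F = 10 + 2 = 12.

10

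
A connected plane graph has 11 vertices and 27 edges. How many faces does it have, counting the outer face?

18

Euler's formula for a connected plane graph: V − E + F = 2, so F = 2 − 11 + 27 = 18.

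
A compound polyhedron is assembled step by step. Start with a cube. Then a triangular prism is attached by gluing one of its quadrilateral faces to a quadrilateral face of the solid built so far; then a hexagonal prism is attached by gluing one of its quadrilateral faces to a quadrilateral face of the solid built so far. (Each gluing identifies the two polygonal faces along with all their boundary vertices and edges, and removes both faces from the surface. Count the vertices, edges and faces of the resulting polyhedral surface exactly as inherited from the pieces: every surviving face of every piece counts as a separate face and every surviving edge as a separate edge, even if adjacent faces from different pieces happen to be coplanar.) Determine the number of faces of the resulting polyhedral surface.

A cube: V=8, E=12, F=6.
Attach a triangular prism (V=6, E=9, F=5) along a 4-gon: merge 4 vertices and 4 edges, delete both glued faces → V=10, E=17, F=9.
Attach a hexagonal prism (V=12, E=18, F=8) along a 4-gon: merge 4 vertices and 4 edges, delete both glued faces → V=18, E=31, F=15.
Check: V − E + F = 18 − 31 + 15 = 2.

15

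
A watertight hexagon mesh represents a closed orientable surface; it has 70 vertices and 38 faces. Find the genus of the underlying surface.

4

Every face is a hexagon, so 2E = 6·38 = 228, giving E = 114.
χ = V − E + F = 70 − 114 + 38 = -6.
For a closed orientable surface χ = 2 − 2g, so g = (2 − (-6))/2 = 4.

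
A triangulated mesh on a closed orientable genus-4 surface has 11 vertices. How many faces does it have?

34

χ = 2 − 2·4 = -6, and every face is a triangle so 3F = 2E.
V − E + F = -6 with E = 3F/2 gives 11 − (3/2 − 1)·F = -6, so F = 34 and E = 51.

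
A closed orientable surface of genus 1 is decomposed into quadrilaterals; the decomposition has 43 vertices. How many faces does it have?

43

χ = 2 − 2·1 = 0, and every face is a square so 4F = 2E.
V − E + F = 0 with E = 4F/2 gives 43 − (4/2 − 1)·F = 0, so F = 43 and E = 86.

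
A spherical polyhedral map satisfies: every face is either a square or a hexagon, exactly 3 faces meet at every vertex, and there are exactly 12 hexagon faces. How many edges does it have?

Let x be the number of squares; then F = 12 + x.
Edge–face incidences: 2E = 6·12 + 4·x = 72 + 4x.
Every vertex has degree 3, so 3V = 2E.
Euler: V − E + F = 2 ⇒ (2E)/3 − E + (12 + x) = 2.
Multiply by 6: 2·(2E) − 3·(2E) + 6·(12 + x) = 12, i.e. 72 + 6x − (72 + 4x) = 12.
Collecting terms: 2x = 12, so x = 6.
Then 2E = 72 + 4·6 = 96, so E = 48, V = 2E/3 = 32, F = 12 + 6 = 18.

48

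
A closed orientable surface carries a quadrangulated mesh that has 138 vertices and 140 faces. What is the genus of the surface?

2

Every face is a square, so 2E = 4·140 = 560, giving E = 280.
χ = V − E + F = 138 − 280 + 140 = -2.
For a closed orientable surface χ = 2 − 2g, so g = (2 − (-2))/2 = 2.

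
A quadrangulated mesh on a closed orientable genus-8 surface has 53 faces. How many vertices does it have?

39

χ = 2 − 2·8 = -14, and every face is a square so 4F = 2E.
E = 4·53/2 = 106. Then V = -14 + E − F = -14 + 106 − 53 = 39.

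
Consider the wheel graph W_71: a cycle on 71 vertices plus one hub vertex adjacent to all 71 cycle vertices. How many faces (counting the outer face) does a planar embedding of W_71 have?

72

W_71 has V = 71 + 1 = 72 vertices and E = 2·71 = 142 edges.
By Euler's formula F = 2 − V + E = 2 − 72 + 142 = 72.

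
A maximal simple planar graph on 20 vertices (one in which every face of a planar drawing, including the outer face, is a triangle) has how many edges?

54

In a plane triangulation 3F = 2E and V − E + F = 2, so E = 3V − 6 = 3·20 − 6 = 54.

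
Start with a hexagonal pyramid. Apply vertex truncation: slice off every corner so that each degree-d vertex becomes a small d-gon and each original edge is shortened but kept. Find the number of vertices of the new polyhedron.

24

The base solid has V = 7, E = 12, F = 7.
Truncation replaces each original edge-end by a new vertex, so V′ = 2E = 24.
Each original edge survives, and each old vertex of degree d contributes d new edges; summing degrees gives Σd = 2E, so E′ = E + 2E = 3E = 36.
Each original face survives and each original vertex becomes one new face: F′ = F + V = 14.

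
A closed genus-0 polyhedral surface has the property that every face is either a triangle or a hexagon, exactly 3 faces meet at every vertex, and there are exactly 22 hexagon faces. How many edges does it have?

72

Let x be the number of triangles; then F = 22 + x.
Edge–face incidences: 2E = 6·22 + 3·x = 132 + 3x.
Every vertex has degree 3, so 3V = 2E.
Euler: V − E + F = 2 ⇒ (2E)/3 − E + (22 + x) = 2.
Multiply by 6: 2·(2E) − 3·(2E) + 6·(22 + x) = 12, i.e. 132 + 6x − (132 + 3x) = 12.
Collecting terms: 3x = 12, so x = 4.
Then 2E = 132 + 3·4 = 144, so E = 72, V = 2E/3 = 48, F = 22 + 4 = 26.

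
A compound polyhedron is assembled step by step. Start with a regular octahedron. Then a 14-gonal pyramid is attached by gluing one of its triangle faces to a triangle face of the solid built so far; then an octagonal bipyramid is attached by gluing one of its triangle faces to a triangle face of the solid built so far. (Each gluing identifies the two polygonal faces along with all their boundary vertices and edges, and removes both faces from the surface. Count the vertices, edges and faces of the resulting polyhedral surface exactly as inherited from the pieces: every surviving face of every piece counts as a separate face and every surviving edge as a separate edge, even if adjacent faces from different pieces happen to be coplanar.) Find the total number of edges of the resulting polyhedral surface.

58

A regular octahedron: V=6, E=12, F=8.
Attach a 14-gonal pyramid (V=15, E=28, F=15) along a 3-gon: merge 3 vertices and 3 edges, delete both glued faces → V=18, E=37, F=21.
Attach an octagonal bipyramid (V=10, E=24, F=16) along a 3-gon: merge 3 vertices and 3 edges, delete both glued faces → V=25, E=58, F=35.
Check: V − E + F = 25 − 58 + 35 = 2.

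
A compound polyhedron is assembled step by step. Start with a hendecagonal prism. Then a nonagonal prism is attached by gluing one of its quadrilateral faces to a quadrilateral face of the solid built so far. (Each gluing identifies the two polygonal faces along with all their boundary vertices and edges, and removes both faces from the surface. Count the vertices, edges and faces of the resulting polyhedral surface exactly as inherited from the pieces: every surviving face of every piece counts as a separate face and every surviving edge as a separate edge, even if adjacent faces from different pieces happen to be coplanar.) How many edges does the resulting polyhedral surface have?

A hendecagonal prism: V=22, E=33, F=13.
Attach a nonagonal prism (V=18, E=27, F=11) along a 4-gon: merge 4 vertices and 4 edges, delete both glued faces → V=36, E=56, F=22.
Check: V − E + F = 36 − 56 + 22 = 2.

56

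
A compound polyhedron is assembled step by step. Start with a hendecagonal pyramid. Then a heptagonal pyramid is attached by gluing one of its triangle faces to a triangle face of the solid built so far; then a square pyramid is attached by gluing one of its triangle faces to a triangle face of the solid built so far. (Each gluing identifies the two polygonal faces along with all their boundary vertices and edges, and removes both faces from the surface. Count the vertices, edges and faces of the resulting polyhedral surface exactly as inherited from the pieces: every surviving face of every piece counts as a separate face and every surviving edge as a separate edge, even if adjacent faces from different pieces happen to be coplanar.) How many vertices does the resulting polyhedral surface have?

19

A hendecagonal pyramid: V=12, E=22, F=12.
Attach a heptagonal pyramid (V=8, E=14, F=8) along a 3-gon: merge 3 vertices and 3 edges, delete both glued faces → V=17, E=33, F=18.
Attach a square pyramid (V=5, E=8, F=5) along a 3-gon: merge 3 vertices and 3 edges, delete both glued faces → V=19, E=38, F=21.
Check: V − E + F = 19 − 38 + 21 = 2.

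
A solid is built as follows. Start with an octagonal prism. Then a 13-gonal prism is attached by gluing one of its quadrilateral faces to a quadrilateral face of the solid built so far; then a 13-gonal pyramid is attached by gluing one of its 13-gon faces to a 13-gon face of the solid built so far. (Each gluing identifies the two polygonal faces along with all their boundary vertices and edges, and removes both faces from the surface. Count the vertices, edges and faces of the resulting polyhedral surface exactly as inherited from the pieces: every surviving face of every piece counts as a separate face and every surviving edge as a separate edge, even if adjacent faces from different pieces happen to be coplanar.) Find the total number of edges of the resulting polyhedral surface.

72

An octagonal prism: V=16, E=24, F=10.
Attach a 13-gonal prism (V=26, E=39, F=15) along a 4-gon: merge 4 vertices and 4 edges, delete both glued faces → V=38, E=59, F=23.
Attach a 13-gonal pyramid (V=14, E=26, F=14) along a 13-gon: merge 13 vertices and 13 edges, delete both glued faces → V=39, E=72, F=35.
Check: V − E + F = 39 − 72 + 35 = 2.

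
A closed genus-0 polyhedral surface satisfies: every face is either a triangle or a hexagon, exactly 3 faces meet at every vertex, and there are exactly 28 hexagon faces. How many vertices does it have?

60

Let x be the number of triangles; then F = 28 + x.
Edge–face incidences: 2E = 6·28 + 3·x = 168 + 3x.
Every vertex has degree 3, so 3V = 2E.
Euler: V − E + F = 2 ⇒ (2E)/3 − E + (28 + x) = 2.
Multiply by 6: 2·(2E) − 3·(2E) + 6·(28 + x) = 12, i.e. 168 + 6x − (168 + 3x) = 12.
Collecting terms: 3x = 12, so x = 4.
Then 2E = 168 + 3·4 = 180, so E = 90, V = 2E/3 = 60, F = 28 + 4 = 32.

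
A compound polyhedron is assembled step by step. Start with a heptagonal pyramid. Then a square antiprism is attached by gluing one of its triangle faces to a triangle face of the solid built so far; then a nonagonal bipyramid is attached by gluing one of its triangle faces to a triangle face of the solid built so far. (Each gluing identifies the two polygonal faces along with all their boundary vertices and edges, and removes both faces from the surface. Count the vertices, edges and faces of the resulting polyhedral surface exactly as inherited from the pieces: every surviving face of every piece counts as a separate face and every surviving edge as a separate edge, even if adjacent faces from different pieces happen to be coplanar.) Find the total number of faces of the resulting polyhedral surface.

A heptagonal pyramid: V=8, E=14, F=8.
Attach a square antiprism (V=8, E=16, F=10) along a 3-gon: merge 3 vertices and 3 edges, delete both glued faces → V=13, E=27, F=16.
Attach a nonagonal bipyramid (V=11, E=27, F=18) along a 3-gon: merge 3 vertices and 3 edges, delete both glued faces → V=21, E=51, F=32.
Check: V − E + F = 21 − 51 + 32 = 2.

32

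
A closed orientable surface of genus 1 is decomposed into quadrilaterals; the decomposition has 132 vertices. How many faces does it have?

χ = 2 − 2·1 = 0, and every face is a square so 4F = 2E.
V − E + F = 0 with E = 4F/2 gives 132 − (4/2 − 1)·F = 0, so F = 132 and E = 264.

132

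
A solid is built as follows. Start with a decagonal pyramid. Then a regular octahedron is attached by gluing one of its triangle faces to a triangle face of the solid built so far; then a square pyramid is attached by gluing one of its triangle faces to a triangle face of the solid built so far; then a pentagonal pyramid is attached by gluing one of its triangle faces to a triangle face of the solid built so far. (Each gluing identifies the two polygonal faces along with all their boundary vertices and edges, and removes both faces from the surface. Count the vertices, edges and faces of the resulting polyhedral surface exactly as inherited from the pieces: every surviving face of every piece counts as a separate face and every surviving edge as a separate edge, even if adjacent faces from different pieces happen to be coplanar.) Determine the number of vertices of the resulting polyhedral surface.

A decagonal pyramid: V=11, E=20, F=11.
Attach a regular octahedron (V=6, E=12, F=8) along a 3-gon: merge 3 vertices and 3 edges, delete both glued faces → V=14, E=29, F=17.
Attach a square pyramid (V=5, E=8, F=5) along a 3-gon: merge 3 vertices and 3 edges, delete both glued faces → V=16, E=34, F=20.
Attach a pentagonal pyramid (V=6, E=10, F=6) along a 3-gon: merge 3 vertices and 3 edges, delete both glued faces → V=19, E=41, F=24.
Check: V − E + F = 19 − 41 + 24 = 2.

19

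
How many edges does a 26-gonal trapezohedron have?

104

The n-trapezohedron (dual of the n-antiprism) has V = 2·26 + 2 = 54, E = 4·26 = 104, F = 2·26 = 52.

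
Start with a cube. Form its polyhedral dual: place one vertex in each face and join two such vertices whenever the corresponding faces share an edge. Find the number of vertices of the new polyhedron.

6

The base solid has V = 8, E = 12, F = 6.
The dual swaps V and F and preserves E: V′ = F = 6, E′ = E = 12, F′ = V = 8.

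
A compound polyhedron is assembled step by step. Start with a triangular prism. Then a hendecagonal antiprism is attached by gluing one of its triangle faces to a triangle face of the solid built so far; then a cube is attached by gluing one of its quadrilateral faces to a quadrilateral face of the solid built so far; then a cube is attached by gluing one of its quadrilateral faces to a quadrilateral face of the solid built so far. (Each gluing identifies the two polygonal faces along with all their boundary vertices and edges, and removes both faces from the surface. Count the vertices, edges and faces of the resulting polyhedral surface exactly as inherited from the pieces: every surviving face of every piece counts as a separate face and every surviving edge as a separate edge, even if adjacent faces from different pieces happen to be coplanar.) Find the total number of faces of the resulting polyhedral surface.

A triangular prism: V=6, E=9, F=5.
Attach a hendecagonal antiprism (V=22, E=44, F=24) along a 3-gon: merge 3 vertices and 3 edges, delete both glued faces → V=25, E=50, F=27.
Attach a cube (V=8, E=12, F=6) along a 4-gon: merge 4 vertices and 4 edges, delete both glued faces → V=29, E=58, F=31.
Attach a cube (V=8, E=12, F=6) along a 4-gon: merge 4 vertices and 4 edges, delete both glued faces → V=33, E=66, F=35.
Check: V − E + F = 33 − 66 + 35 = 2.

35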